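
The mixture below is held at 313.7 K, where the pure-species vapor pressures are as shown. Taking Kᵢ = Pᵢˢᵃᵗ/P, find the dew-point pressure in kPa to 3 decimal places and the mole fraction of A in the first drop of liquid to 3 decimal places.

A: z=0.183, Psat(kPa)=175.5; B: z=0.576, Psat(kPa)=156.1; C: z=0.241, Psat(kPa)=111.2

Pdew = 144.929 kPa, x_A = 0.151

At the dew point ψ → 1, so Σzᵢ/Kᵢ = 1 with Kᵢ = Pᵢˢᵃᵗ/P ⇒ 1/P = Σzᵢ/Pᵢˢᵃᵗ.
1/P = 0.183/175.5 + 0.576/156.1 + 0.241/111.2 = 0.006900 ⇒ P = 144.929 kPa
xᵢ = zᵢP/Pᵢˢᵃᵗ ⇒ x_A = 0.183·144.929/175.5 = 0.151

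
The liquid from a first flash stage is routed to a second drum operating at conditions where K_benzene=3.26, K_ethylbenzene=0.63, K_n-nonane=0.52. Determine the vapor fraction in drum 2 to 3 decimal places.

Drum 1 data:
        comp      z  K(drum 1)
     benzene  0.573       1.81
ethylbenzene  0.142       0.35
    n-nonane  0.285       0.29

V/F (drum 2) = 0.790

Drum 1:
Newton–Raphson from ψ₁ = 0.41:
  ψ₁ = 0.410: g = -0.0629, g' = -0.609 → ψ₁ = 0.307
  ψ₁ = 0.307: g = -0.0023, g' = -0.570 → ψ₁ = 0.303
Converged at ψ₁ = 0.303.
Drum-1 compositions:
  benzene: x = 0.460, y = 0.833
  ethylbenzene: x = 0.177, y = 0.062
  n-nonane: x = 0.363, y = 0.105
Drum-2 feed = drum-1 liquid: z₂ = (0.4601, 0.1768, 0.3631).
Drum 2:
Material balance + equilibrium reduce to Σ zᵢ(Kᵢ−1)/(1+ψ₂(Kᵢ−1)) = 0.
g(0) = ΣzᵢKᵢ − 1 = 0.800 and g(1) = 1 − Σzᵢ/Kᵢ = -0.120, so a root lies in (0, 1).
Newton–Raphson from ψ₂ = 0.5:
  ψ₂ = 0.500: g = 0.1786, g' = -0.699 → ψ₂ = 0.755
  ψ₂ = 0.755: g = 0.0199, g' = -0.573 → ψ₂ = 0.790
Converged at ψ₂ = 0.790.
  benzene: x = 0.165, y = 0.538
  ethylbenzene: x = 0.250, y = 0.157
  n-nonane: x = 0.585, y = 0.304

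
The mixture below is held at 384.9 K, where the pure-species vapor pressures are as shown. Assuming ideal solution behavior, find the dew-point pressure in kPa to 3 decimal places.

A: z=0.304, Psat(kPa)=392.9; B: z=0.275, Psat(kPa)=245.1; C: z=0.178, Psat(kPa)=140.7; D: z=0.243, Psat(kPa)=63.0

Pdew = 142.491 kPa

At the dew point ψ → 1, so Σzᵢ/Kᵢ = 1 with Kᵢ = Pᵢˢᵃᵗ/P ⇒ 1/P = Σzᵢ/Pᵢˢᵃᵗ.
1/P = 0.304/392.9 + 0.275/245.1 + 0.178/140.7 + 0.243/63.0 = 0.007018 ⇒ P = 142.491 kPa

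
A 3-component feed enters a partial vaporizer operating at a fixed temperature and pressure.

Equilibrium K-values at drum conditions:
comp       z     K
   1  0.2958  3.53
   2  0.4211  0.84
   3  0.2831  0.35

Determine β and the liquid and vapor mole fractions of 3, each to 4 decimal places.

β = 0.4762, x_3 = 0.4100, y_3 = 0.1435

Let β = V/F and solve Σ zᵢ(Kᵢ−1)/(1+β(Kᵢ−1)) = 0.
Check two-phase: ΣzᵢKᵢ = 1.4970 > 1 and Σzᵢ/Kᵢ = 1.3940 > 1, so g(0) = 0.4970 > 0 and g(1) = -0.3940 < 0.
Newton iteration, β⁰ = 0.5:
  β = 0.5000: g = -0.01544, g' = -0.6443 → β = 0.4760
  β = 0.4760: g = 0.00010, g' = -0.6531 → β = 0.4762
Converged at β = 0.4762.
Compositions from xᵢ = zᵢ/(1+β(Kᵢ−1)), yᵢ = Kᵢxᵢ:
  1: x = 0.1342, y = 0.4736
  2: x = 0.4558, y = 0.3829
  3: x = 0.4100, y = 0.1435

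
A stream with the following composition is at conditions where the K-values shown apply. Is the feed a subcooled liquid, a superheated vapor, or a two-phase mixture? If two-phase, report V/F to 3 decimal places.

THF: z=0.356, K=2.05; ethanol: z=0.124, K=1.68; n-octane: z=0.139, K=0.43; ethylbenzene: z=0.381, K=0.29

ΣzᵢKᵢ = 1.108; Σzᵢ/Kᵢ = 1.885.
Both exceed 1, so a two-phase solution exists.
Rachford–Rice: g(ψ) = Σ zᵢ(Kᵢ−1)/(1+ψ(Kᵢ−1)) = 0.
Iterate (Newton) starting at ψ = 0.5:
  ψ = 0.500: g = -0.2222, g' = -0.751 → ψ = 0.204
  ψ = 0.204: g = -0.0241, g' = -0.631 → ψ = 0.166
Converged at ψ = 0.166.

two-phase, V/F = 0.166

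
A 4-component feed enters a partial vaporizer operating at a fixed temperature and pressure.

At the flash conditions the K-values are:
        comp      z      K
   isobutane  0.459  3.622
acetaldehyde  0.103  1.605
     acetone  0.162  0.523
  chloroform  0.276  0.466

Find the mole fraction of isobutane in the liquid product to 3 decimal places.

Rachford–Rice: g(V/F) = Σ zᵢ(Kᵢ−1)/(1+V/F(Kᵢ−1)) = 0.
g(0) = ΣzᵢKᵢ − 1 = 1.041 and g(1) = 1 − Σzᵢ/Kᵢ = -0.093, so a root lies in (0, 1).
Iterate (Newton) starting at V/F = 0.5:
  V/F = 0.500: g = 0.2661, g' = -0.823 → V/F = 0.823
  V/F = 0.823: g = 0.0324, g' = -0.684 → V/F = 0.871
  V/F = 0.871: g = -0.0002, g' = -0.692 → V/F = 0.870
Converged at V/F = 0.870.
Compositions from xᵢ = zᵢ/(1+V/F(Kᵢ−1)), yᵢ = Kᵢxᵢ:
  isobutane: x = 0.140, y = 0.507
  acetaldehyde: x = 0.067, y = 0.108
  acetone: x = 0.277, y = 0.145
  chloroform: x = 0.516, y = 0.240

x_isobutane = 0.140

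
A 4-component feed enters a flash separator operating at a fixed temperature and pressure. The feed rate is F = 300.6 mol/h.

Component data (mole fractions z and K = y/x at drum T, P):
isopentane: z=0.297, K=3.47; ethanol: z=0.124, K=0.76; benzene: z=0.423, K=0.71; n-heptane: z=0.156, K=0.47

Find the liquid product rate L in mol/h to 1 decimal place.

Rachford–Rice: g(ψ) = Σ zᵢ(Kᵢ−1)/(1+ψ(Kᵢ−1)) = 0.
Check two-phase: ΣzᵢKᵢ = 1.498 > 1 and Σzᵢ/Kᵢ = 1.176 > 1, so g(0) = 0.498 > 0 and g(1) = -0.176 < 0.
Newton iteration, ψ⁰ = 0.53:
  ψ = 0.530: g = 0.0237, g' = -0.484 → ψ = 0.579
  ψ = 0.579: g = 0.0006, g' = -0.459 → ψ = 0.580
Converged at ψ = 0.580.
Then V = ψ·F = 0.5803·300.6 = 174.4 mol/h and L = F − V = 126.2 mol/h.

L = 126.2 mol/h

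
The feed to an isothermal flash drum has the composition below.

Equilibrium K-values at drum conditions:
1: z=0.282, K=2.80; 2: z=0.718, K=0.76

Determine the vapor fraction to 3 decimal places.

ψ = 0.776

Material balance + equilibrium reduce to Σ zᵢ(Kᵢ−1)/(1+ψ(Kᵢ−1)) = 0.
Check two-phase: ΣzᵢKᵢ = 1.335 > 1 and Σzᵢ/Kᵢ = 1.045 > 1, so g(0) = 0.335 > 0 and g(1) = -0.045 < 0.
Binary case is linear: z₁(K₁−1)(1+ψ(K₂−1)) + z₂(K₂−1)(1+ψ(K₁−1)) = 0
⇒ ψ = [z₁(K₁−1)+z₂(K₂−1)] / [−(K₁−1)(K₂−1)] = 0.3353/0.4320 = 0.776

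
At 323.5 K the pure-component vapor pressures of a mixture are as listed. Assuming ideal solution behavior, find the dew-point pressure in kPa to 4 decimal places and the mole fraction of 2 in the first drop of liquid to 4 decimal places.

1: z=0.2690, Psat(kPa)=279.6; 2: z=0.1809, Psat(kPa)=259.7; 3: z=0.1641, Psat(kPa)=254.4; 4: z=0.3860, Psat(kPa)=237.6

At the dew point ψ → 1, so Σzᵢ/Kᵢ = 1 with Kᵢ = Pᵢˢᵃᵗ/P ⇒ 1/P = Σzᵢ/Pᵢˢᵃᵗ.
1/P = 0.2690/279.6 + 0.1809/259.7 + 0.1641/254.4 + 0.3860/237.6 = 0.0039283 ⇒ P = 254.5638 kPa
xᵢ = zᵢP/Pᵢˢᵃᵗ ⇒ x_2 = 0.1809·254.5638/259.7 = 0.1773

Pdew = 254.5638 kPa, x_2 = 0.1773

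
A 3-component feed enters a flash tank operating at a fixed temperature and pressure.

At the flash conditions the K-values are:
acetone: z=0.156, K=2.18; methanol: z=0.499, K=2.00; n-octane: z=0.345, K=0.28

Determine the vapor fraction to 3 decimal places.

ψ = 0.578

Rachford–Rice: g(ψ) = Σ zᵢ(Kᵢ−1)/(1+ψ(Kᵢ−1)) = 0.
Feasibility: ΣzᵢKᵢ = 1.435, Σzᵢ/Kᵢ = 1.553 — both > 1, two phases present.
Iterate (Newton) starting at ψ = 0.5:
  ψ = 0.500: g = 0.0603, g' = -0.744 → ψ = 0.581
  ψ = 0.581: g = -0.0022, g' = -0.805 → ψ = 0.578
Converged at ψ = 0.578.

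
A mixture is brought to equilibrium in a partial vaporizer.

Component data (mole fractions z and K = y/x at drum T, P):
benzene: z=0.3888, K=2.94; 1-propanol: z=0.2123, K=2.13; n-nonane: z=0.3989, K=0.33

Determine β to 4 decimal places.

β = 0.6484

Rachford–Rice: g(β) = Σ zᵢ(Kᵢ−1)/(1+β(Kᵢ−1)) = 0.
Check two-phase: ΣzᵢKᵢ = 1.7269 > 1 and Σzᵢ/Kᵢ = 1.4407 > 1, so g(0) = 0.7269 > 0 and g(1) = -0.4407 < 0.
Iterate (Newton) starting at β = 0.46:
  β = 0.4600: g = 0.17010, g' = -0.9001 → β = 0.6490
  β = 0.6490: g = -0.00058, g' = -0.9375 → β = 0.6484
Converged at β = 0.6484.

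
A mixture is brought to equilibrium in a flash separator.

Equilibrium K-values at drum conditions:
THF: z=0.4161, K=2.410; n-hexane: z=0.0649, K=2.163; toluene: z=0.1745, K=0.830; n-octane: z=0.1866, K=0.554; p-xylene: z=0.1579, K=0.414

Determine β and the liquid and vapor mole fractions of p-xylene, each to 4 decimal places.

Material balance + equilibrium reduce to Σ zᵢ(Kᵢ−1)/(1+β(Kᵢ−1)) = 0.
g(0) = ΣzᵢKᵢ − 1 = 0.4568 and g(1) = 1 − Σzᵢ/Kᵢ = -0.1311, so a root lies in (0, 1).
Newton iteration, β⁰ = 0.4:
  β = 0.4000: g = 0.17266, g' = -0.5324 → β = 0.7243
  β = 0.7243: g = 0.01369, g' = -0.4796 → β = 0.7529
  β = 0.7529: g = -0.00006, g' = -0.4840 → β = 0.7527
Converged at β = 0.7527.
Compositions from xᵢ = zᵢ/(1+β(Kᵢ−1)), yᵢ = Kᵢxᵢ:
  THF: x = 0.2019, y = 0.4865
  n-hexane: x = 0.0346, y = 0.0749
  toluene: x = 0.2001, y = 0.1661
  n-octane: x = 0.2809, y = 0.1556
  p-xylene: x = 0.2825, y = 0.1170

β = 0.7527, x_p-xylene = 0.2825, y_p-xylene = 0.1170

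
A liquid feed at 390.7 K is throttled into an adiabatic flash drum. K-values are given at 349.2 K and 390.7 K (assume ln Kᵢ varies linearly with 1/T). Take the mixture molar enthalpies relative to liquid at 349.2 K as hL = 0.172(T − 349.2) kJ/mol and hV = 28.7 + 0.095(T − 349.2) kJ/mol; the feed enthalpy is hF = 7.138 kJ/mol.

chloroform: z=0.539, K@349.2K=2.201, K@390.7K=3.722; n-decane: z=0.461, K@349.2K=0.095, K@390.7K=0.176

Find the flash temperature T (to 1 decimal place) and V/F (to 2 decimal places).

Adiabatic flash: solve Rachford–Rice at each trial T, then check hF = ψ·hV(T) + (1−ψ)·hL(T).
  T = 349.2 K: K = (2.201, 0.095), RR gives ψ = 0.212, H_out = 6.077 kJ/mol
  T = 390.7 K: K = (3.722, 0.176), RR gives ψ = 0.485, H_out = 19.502 kJ/mol
  T = 369.9 K: K = (2.903, 0.131), RR gives ψ = 0.378, H_out = 13.815 kJ/mol
  T = 359.5 K: K = (2.536, 0.112), RR gives ψ = 0.307, H_out = 10.339 kJ/mol
  T = 354.4 K: K = (2.367, 0.103), RR gives ψ = 0.264, H_out = 8.362 kJ/mol
  T = 351.8 K: K = (2.283, 0.099), RR gives ψ = 0.239, H_out = 7.259 kJ/mol
  T = 350.5 K: K = (2.242, 0.097), RR gives ψ = 0.226, H_out = 6.678 kJ/mol
Linear interpolation between T = 350.5 (H_out = 6.678) and T = 351.8 (H_out = 7.259) on hF = 7.138 gives T ≈ 351.5 K, at which ψ = 0.24.

T = 351.5 K, V/F = 0.24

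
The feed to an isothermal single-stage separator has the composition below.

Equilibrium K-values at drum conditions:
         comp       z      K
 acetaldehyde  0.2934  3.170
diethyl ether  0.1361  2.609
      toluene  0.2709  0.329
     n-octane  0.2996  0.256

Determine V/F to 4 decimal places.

V/F = 0.3167

Rachford–Rice: g(V/F) = Σ zᵢ(Kᵢ−1)/(1+V/F(Kᵢ−1)) = 0.
g(0) = ΣzᵢKᵢ − 1 = 0.4510 and g(1) = 1 − Σzᵢ/Kᵢ = -1.1384, so a root lies in (0, 1).
Newton–Raphson from V/F = 0.5:
  V/F = 0.5000: g = -0.20177, g' = -1.1227 → V/F = 0.3203
  V/F = 0.3203: g = -0.00404, g' = -1.1180 → V/F = 0.3167
Converged at V/F = 0.3167.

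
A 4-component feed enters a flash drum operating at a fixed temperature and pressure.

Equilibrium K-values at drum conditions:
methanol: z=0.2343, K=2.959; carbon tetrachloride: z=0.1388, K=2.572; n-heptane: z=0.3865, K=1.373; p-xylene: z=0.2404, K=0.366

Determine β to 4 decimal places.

β = 0.9128

Iterate (Newton) starting at β = 0.5:
  β = 0.5000: g = 0.25239, g' = -0.5823 → β = 0.9334
  β = 0.9334: g = -0.01572, g' = -0.7782 → β = 0.9132
  β = 0.9132: g = -0.00031, g' = -0.7485 → β = 0.9128
Converged at β = 0.9128.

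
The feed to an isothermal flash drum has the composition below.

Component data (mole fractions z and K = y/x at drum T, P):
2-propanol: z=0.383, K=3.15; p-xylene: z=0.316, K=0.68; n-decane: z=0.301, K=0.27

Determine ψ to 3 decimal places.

Material balance + equilibrium reduce to Σ zᵢ(Kᵢ−1)/(1+ψ(Kᵢ−1)) = 0.
g(0) = ΣzᵢKᵢ − 1 = 0.503 and g(1) = 1 − Σzᵢ/Kᵢ = -0.701, so a root lies in (0, 1).
Newton–Raphson from ψ = 0.55:
  ψ = 0.550: g = -0.1126, g' = -0.867 → ψ = 0.420
  ψ = 0.420: g = -0.0012, g' = -0.866 → ψ = 0.419
Converged at ψ = 0.419.

ψ = 0.419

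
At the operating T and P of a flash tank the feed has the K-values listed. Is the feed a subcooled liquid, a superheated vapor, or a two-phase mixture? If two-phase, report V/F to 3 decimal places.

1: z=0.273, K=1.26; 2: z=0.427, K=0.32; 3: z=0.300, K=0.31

subcooled liquid

ΣzᵢKᵢ = 0.574; Σzᵢ/Kᵢ = 2.519.
Since ΣzᵢKᵢ < 1 the mixture is below its bubble point — single liquid phase.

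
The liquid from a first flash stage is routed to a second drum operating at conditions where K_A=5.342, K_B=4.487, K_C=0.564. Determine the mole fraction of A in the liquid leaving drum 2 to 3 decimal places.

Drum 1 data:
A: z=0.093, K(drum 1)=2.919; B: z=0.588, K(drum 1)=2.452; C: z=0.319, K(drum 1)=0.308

x_A (drum 2) = 0.011

Drum 1:
Rachford–Rice: g(ψ₁) = Σ zᵢ(Kᵢ−1)/(1+ψ₁(Kᵢ−1)) = 0.
Feasibility: ΣzᵢKᵢ = 1.811, Σzᵢ/Kᵢ = 1.307 — both > 1, two phases present.
Iterate (Newton) starting at ψ₁ = 0.5:
  ψ₁ = 0.500: g = 0.2482, g' = -0.862 → ψ₁ = 0.788
  ψ₁ = 0.788: g = -0.0160, g' = -1.062 → ψ₁ = 0.773
Converged at ψ₁ = 0.773.
Drum-1 compositions:
  A: x = 0.037, y = 0.109
  B: x = 0.277, y = 0.680
  C: x = 0.685, y = 0.211
Drum-2 feed = drum-1 liquid: z₂ = (0.0375, 0.2771, 0.6854).
Drum 2:
Material balance + equilibrium reduce to Σ zᵢ(Kᵢ−1)/(1+ψ₂(Kᵢ−1)) = 0.
Check two-phase: ΣzᵢKᵢ = 1.830 > 1 and Σzᵢ/Kᵢ = 1.284 > 1, so g(0) = 0.830 > 0 and g(1) = -0.284 < 0.
Newton iteration, ψ₂⁰ = 0.4:
  ψ₂ = 0.400: g = 0.1010, g' = -0.873 → ψ₂ = 0.516
  ψ₂ = 0.516: g = 0.0101, g' = -0.715 → ψ₂ = 0.530
Converged at ψ₂ = 0.530.
  A: x = 0.011, y = 0.061
  B: x = 0.097, y = 0.437
  C: x = 0.891, y = 0.503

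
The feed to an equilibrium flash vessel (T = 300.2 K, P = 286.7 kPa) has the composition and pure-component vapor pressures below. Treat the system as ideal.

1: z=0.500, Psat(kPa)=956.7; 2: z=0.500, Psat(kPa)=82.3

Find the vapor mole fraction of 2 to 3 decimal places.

Raoult's law: Kᵢ = Pᵢˢᵃᵗ/P = Pᵢˢᵃᵗ/286.7.
  K_1 = 956.7/286.7 = 3.33694, K_2 = 82.3/286.7 = 0.28706
Binary case is linear: z₁(K₁−1)(1+ψ(K₂−1)) + z₂(K₂−1)(1+ψ(K₁−1)) = 0
⇒ ψ = [z₁(K₁−1)+z₂(K₂−1)] / [−(K₁−1)(K₂−1)] = 0.8120/1.6661 = 0.487
Compositions from xᵢ = zᵢ/(1+ψ(Kᵢ−1)), yᵢ = Kᵢxᵢ:
  1: x = 0.234, y = 0.780
  2: x = 0.766, y = 0.220

y_2 = 0.220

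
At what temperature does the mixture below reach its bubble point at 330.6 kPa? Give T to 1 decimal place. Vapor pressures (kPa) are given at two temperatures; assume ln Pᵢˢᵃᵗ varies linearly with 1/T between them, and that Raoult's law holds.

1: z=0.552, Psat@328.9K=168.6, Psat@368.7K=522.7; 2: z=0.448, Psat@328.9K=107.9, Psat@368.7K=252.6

Bubble-point temperature: ΣzᵢPᵢˢᵃᵗ(T) = P. Interpolate ln Pᵢˢᵃᵗ = aᵢ + bᵢ/T.
  T = 328.9 K: ΣzᵢPᵢˢᵃᵗ = 141.41 kPa
  T = 368.7 K: ΣzᵢPᵢˢᵃᵗ = 401.70 kPa
  T = 348.8 K: ΣzᵢPᵢˢᵃᵗ = 245.02 kPa
  T = 358.8 K: ΣzᵢPᵢˢᵃᵗ = 316.13 kPa
  T = 363.8 K: ΣzᵢPᵢˢᵃᵗ = 357.33 kPa
  T = 361.3 K: ΣzᵢPᵢˢᵃᵗ = 336.23 kPa
Interpolating between 358.8 K and 361.3 K gives T ≈ 360.6 K.

T = 360.6 K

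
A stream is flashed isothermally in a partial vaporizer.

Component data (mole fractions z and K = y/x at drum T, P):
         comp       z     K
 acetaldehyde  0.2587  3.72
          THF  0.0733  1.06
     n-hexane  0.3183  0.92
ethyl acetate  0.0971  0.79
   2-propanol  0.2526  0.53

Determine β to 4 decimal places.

Let β = V/F and solve Σ zᵢ(Kᵢ−1)/(1+β(Kᵢ−1)) = 0.
Feasibility: ΣzᵢKᵢ = 1.5435, Σzᵢ/Kᵢ = 1.0842 — both > 1, two phases present.
Iterate (Newton) starting at β = 0.35:
  β = 0.3500: g = 0.17449, g' = -0.5896 → β = 0.6459
  β = 0.6459: g = 0.03855, g' = -0.3751 → β = 0.7487
  β = 0.7487: g = 0.00148, g' = -0.3490 → β = 0.7530
Converged at β = 0.7530.

β = 0.7530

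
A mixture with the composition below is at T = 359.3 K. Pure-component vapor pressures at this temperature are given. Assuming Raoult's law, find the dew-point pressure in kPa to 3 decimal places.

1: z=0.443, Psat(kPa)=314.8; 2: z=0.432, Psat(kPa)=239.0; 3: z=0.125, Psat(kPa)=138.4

At the dew point ψ → 1, so Σzᵢ/Kᵢ = 1 with Kᵢ = Pᵢˢᵃᵗ/P ⇒ 1/P = Σzᵢ/Pᵢˢᵃᵗ.
1/P = 0.443/314.8 + 0.432/239.0 + 0.125/138.4 = 0.004118 ⇒ P = 242.839 kPa

Pdew = 242.839 kPa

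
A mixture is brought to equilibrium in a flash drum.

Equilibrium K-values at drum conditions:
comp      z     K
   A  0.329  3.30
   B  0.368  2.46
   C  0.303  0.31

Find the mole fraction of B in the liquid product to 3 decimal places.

x_B = 0.165

Newton iteration, ψ⁰ = 0.44:
  ψ = 0.440: g = 0.4030, g' = -1.018 → ψ = 0.836
  ψ = 0.836: g = 0.0070, g' = -1.168 → ψ = 0.842
Converged at ψ = 0.842.
Compositions from xᵢ = zᵢ/(1+ψ(Kᵢ−1)), yᵢ = Kᵢxᵢ:
  A: x = 0.112, y = 0.370
  B: x = 0.165, y = 0.406
  C: x = 0.723, y = 0.224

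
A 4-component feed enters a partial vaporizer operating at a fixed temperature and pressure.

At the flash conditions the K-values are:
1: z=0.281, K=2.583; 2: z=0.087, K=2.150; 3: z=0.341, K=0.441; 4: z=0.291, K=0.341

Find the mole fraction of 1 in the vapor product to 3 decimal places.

y_1 = 0.565

Rachford–Rice: g(V/F) = Σ zᵢ(Kᵢ−1)/(1+V/F(Kᵢ−1)) = 0.
Check two-phase: ΣzᵢKᵢ = 1.162 > 1 and Σzᵢ/Kᵢ = 1.776 > 1, so g(0) = 0.162 > 0 and g(1) = -0.776 < 0.
Iterate (Newton) starting at V/F = 0.5:
  V/F = 0.500: g = -0.2388, g' = -0.752 → V/F = 0.183
  V/F = 0.183: g = -0.0025, g' = -0.798 → V/F = 0.179
Converged at V/F = 0.179.
Compositions from xᵢ = zᵢ/(1+V/F(Kᵢ−1)), yᵢ = Kᵢxᵢ:
  1: x = 0.219, y = 0.565
  2: x = 0.072, y = 0.155
  3: x = 0.379, y = 0.167
  4: x = 0.330, y = 0.113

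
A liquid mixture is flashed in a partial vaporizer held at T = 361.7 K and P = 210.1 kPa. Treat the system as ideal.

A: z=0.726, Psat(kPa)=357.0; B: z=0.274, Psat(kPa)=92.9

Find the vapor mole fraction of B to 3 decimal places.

y_B = 0.246

Raoult's law: Kᵢ = Pᵢˢᵃᵗ/P = Pᵢˢᵃᵗ/210.1.
  K_A = 357.0/210.1 = 1.69919, K_B = 92.9/210.1 = 0.44217
Rachford–Rice: g(ψ) = Σ zᵢ(Kᵢ−1)/(1+ψ(Kᵢ−1)) = 0.
Feasibility: ΣzᵢKᵢ = 1.355, Σzᵢ/Kᵢ = 1.047 — both > 1, two phases present.
Binary case is linear: z₁(K₁−1)(1+ψ(K₂−1)) + z₂(K₂−1)(1+ψ(K₁−1)) = 0
⇒ ψ = [z₁(K₁−1)+z₂(K₂−1)] / [−(K₁−1)(K₂−1)] = 0.3548/0.3900 = 0.910
Compositions from xᵢ = zᵢ/(1+ψ(Kᵢ−1)), yᵢ = Kᵢxᵢ:
  A: x = 0.444, y = 0.754
  B: x = 0.556, y = 0.246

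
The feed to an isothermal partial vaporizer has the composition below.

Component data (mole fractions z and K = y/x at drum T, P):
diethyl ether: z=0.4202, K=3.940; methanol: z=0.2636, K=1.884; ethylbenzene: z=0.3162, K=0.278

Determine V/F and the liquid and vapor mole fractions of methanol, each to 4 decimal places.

V/F = 0.7724, x_methanol = 0.1566, y_methanol = 0.2951

Rachford–Rice: g(V/F) = Σ zᵢ(Kᵢ−1)/(1+V/F(Kᵢ−1)) = 0.
g(0) = ΣzᵢKᵢ − 1 = 1.2401 and g(1) = 1 − Σzᵢ/Kᵢ = -0.3840, so a root lies in (0, 1).
Newton–Raphson from V/F = 0.5:
  V/F = 0.5000: g = 0.30448, g' = -1.0981 → V/F = 0.7773
  V/F = 0.7773: g = -0.00612, g' = -1.2650 → V/F = 0.7725
  V/F = 0.7725: g = -0.00002, g' = -1.2548 → V/F = 0.7724
Converged at V/F = 0.7724.
Compositions from xᵢ = zᵢ/(1+V/F(Kᵢ−1)), yᵢ = Kᵢxᵢ:
  diethyl ether: x = 0.1285, y = 0.5061
  methanol: x = 0.1566, y = 0.2951
  ethylbenzene: x = 0.7149, y = 0.1987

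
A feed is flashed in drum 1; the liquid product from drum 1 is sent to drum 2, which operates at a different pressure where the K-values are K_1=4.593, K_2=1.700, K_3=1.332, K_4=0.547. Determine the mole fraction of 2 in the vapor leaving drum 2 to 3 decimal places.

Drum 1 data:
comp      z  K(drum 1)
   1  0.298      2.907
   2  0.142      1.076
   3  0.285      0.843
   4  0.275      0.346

Drum 1:
Material balance + equilibrium reduce to Σ zᵢ(Kᵢ−1)/(1+ψ₁(Kᵢ−1)) = 0.
Check two-phase: ΣzᵢKᵢ = 1.354 > 1 and Σzᵢ/Kᵢ = 1.367 > 1, so g(0) = 0.354 > 0 and g(1) = -0.367 < 0.
Newton iteration, ψ₁⁰ = 0.65:
  ψ₁ = 0.650: g = -0.0986, g' = -0.581 → ψ₁ = 0.480
  ψ₁ = 0.480: g = -0.0036, g' = -0.554 → ψ₁ = 0.474
Converged at ψ₁ = 0.474.
Drum-1 compositions:
  1: x = 0.157, y = 0.455
  2: x = 0.137, y = 0.147
  3: x = 0.308, y = 0.260
  4: x = 0.398, y = 0.138
Drum-2 feed = drum-1 liquid: z₂ = (0.1565, 0.1371, 0.3079, 0.3985).
Drum 2:
Let ψ₂ = V/F and solve Σ zᵢ(Kᵢ−1)/(1+ψ₂(Kᵢ−1)) = 0.
g(0) = ΣzᵢKᵢ − 1 = 0.580 and g(1) = 1 − Σzᵢ/Kᵢ = -0.074, so a root lies in (0, 1).
Newton–Raphson from ψ₂ = 0.35:
  ψ₂ = 0.350: g = 0.2033, g' = -0.583 → ψ₂ = 0.699
  ψ₂ = 0.699: g = 0.0435, g' = -0.392 → ψ₂ = 0.810
  ψ₂ = 0.810: g = 0.0006, g' = -0.385 → ψ₂ = 0.811
Converged at ψ₂ = 0.811.
  1: x = 0.040, y = 0.184
  2: x = 0.087, y = 0.149
  3: x = 0.243, y = 0.323
  4: x = 0.630, y = 0.345

y_2 (drum 2) = 0.149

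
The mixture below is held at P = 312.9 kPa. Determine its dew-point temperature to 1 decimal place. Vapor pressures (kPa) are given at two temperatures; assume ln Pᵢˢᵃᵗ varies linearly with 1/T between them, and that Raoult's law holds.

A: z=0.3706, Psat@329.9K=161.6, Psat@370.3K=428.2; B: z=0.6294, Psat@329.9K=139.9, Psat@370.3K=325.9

T = 363.6 K

Dew-point temperature: Σzᵢ·P/Pᵢˢᵃᵗ(T) = 1. Interpolate ln Pᵢˢᵃᵗ = aᵢ + bᵢ/T.
  T = 329.9 K: ΣzᵢP/Pᵢˢᵃᵗ = 2.1253
  T = 370.3 K: ΣzᵢP/Pᵢˢᵃᵗ = 0.8751
  T = 350.1 K: ΣzᵢP/Pᵢˢᵃᵗ = 1.3287
  T = 360.2 K: ΣzᵢP/Pᵢˢᵃᵗ = 1.0719
  T = 365.2 K: ΣzᵢP/Pᵢˢᵃᵗ = 0.9681
  T = 362.7 K: ΣzᵢP/Pᵢˢᵃᵗ = 1.0183
Interpolating between 362.7 K and 365.2 K gives T ≈ 363.6 K.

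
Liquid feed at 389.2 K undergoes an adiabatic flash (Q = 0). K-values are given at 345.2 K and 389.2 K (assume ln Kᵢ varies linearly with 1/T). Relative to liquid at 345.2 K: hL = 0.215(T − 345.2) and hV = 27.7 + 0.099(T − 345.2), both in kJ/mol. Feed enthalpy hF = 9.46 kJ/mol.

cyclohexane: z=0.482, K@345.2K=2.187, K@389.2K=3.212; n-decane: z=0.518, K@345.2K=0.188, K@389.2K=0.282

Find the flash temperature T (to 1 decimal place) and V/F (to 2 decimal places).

T = 357.7 K, V/F = 0.26

Adiabatic flash: solve Rachford–Rice at each trial T, then check hF = ψ·hV(T) + (1−ψ)·hL(T).
  T = 345.2 K: K = (2.187, 0.188), RR gives ψ = 0.157, H_out = 4.354 kJ/mol
  T = 389.2 K: K = (3.212, 0.282), RR gives ψ = 0.437, H_out = 19.337 kJ/mol
  T = 367.2 K: K = (2.681, 0.233), RR gives ψ = 0.320, H_out = 12.786 kJ/mol
  T = 356.2 K: K = (2.429, 0.210), RR gives ψ = 0.248, H_out = 8.910 kJ/mol
  T = 361.7 K: K = (2.554, 0.221), RR gives ψ = 0.286, H_out = 10.915 kJ/mol
  T = 358.9 K: K = (2.490, 0.216), RR gives ψ = 0.267, H_out = 9.913 kJ/mol
  T = 357.5 K: K = (2.458, 0.213), RR gives ψ = 0.257, H_out = 9.397 kJ/mol
Linear interpolation between T = 357.5 (H_out = 9.397) and T = 358.9 (H_out = 9.913) on hF = 9.46 gives T ≈ 357.7 K, at which ψ = 0.26.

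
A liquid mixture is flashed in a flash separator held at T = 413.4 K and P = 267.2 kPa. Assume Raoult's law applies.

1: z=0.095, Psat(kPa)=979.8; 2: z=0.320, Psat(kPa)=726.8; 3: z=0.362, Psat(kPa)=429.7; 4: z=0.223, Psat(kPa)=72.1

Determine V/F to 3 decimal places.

Raoult's law: Kᵢ = Pᵢˢᵃᵗ/P = Pᵢˢᵃᵗ/267.2.
  K_1 = 979.8/267.2 = 3.66692, K_2 = 726.8/267.2 = 2.72006, K_3 = 429.7/267.2 = 1.60816, K_4 = 72.1/267.2 = 0.26984
Rachford–Rice: g(V/F) = Σ zᵢ(Kᵢ−1)/(1+V/F(Kᵢ−1)) = 0.
Check two-phase: ΣzᵢKᵢ = 1.861 > 1 and Σzᵢ/Kᵢ = 1.195 > 1, so g(0) = 0.861 > 0 and g(1) = -0.195 < 0.
Iterate (Newton) starting at V/F = 0.5:
  V/F = 0.500: g = 0.3169, g' = -0.771 → V/F = 0.911
  V/F = 0.911: g = -0.0560, g' = -1.316 → V/F = 0.868
  V/F = 0.868: g = -0.0035, g' = -1.158 → V/F = 0.865
Converged at V/F = 0.865.

V/F = 0.865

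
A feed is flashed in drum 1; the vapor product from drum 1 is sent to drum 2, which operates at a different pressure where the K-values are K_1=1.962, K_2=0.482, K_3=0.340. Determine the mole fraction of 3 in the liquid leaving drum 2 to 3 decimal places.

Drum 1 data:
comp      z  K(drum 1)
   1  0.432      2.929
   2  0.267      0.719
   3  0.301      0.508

Drum 1:
Material balance + equilibrium reduce to Σ zᵢ(Kᵢ−1)/(1+ψ₁(Kᵢ−1)) = 0.
Check two-phase: ΣzᵢKᵢ = 1.610 > 1 and Σzᵢ/Kᵢ = 1.111 > 1, so g(0) = 0.610 > 0 and g(1) = -0.111 < 0.
Newton–Raphson from ψ₁ = 0.54:
  ψ₁ = 0.540: g = 0.1180, g' = -0.550 → ψ₁ = 0.755
  ψ₁ = 0.755: g = 0.0086, g' = -0.485 → ψ₁ = 0.772
Converged at ψ₁ = 0.772.
Drum-1 compositions:
  1: x = 0.174, y = 0.508
  2: x = 0.341, y = 0.245
  3: x = 0.485, y = 0.247
Drum-2 feed = drum-1 vapor: z₂ = (0.5082, 0.2452, 0.2466).
Drum 2:
Let ψ₂ = V/F and solve Σ zᵢ(Kᵢ−1)/(1+ψ₂(Kᵢ−1)) = 0.
g(0) = ΣzᵢKᵢ − 1 = 0.199 and g(1) = 1 − Σzᵢ/Kᵢ = -0.493, so a root lies in (0, 1).
Newton iteration, ψ₂⁰ = 0.5:
  ψ₂ = 0.500: g = -0.0842, g' = -0.574 → ψ₂ = 0.353
  ψ₂ = 0.353: g = -0.0028, g' = -0.543 → ψ₂ = 0.348
Converged at ψ₂ = 0.348.
  1: x = 0.381, y = 0.747
  2: x = 0.299, y = 0.144
  3: x = 0.320, y = 0.109

x_3 (drum 2) = 0.320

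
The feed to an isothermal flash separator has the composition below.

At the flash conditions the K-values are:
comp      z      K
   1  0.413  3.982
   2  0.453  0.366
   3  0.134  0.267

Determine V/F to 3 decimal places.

V/F = 0.431

Rachford–Rice: g(V/F) = Σ zᵢ(Kᵢ−1)/(1+V/F(Kᵢ−1)) = 0.
Feasibility: ΣzᵢKᵢ = 1.846, Σzᵢ/Kᵢ = 1.843 — both > 1, two phases present.
Iterate (Newton) starting at V/F = 0.5:
  V/F = 0.500: g = -0.0811, g' = -1.162 → V/F = 0.430
  V/F = 0.430: g = 0.0012, g' = -1.203 → V/F = 0.431
Converged at V/F = 0.431.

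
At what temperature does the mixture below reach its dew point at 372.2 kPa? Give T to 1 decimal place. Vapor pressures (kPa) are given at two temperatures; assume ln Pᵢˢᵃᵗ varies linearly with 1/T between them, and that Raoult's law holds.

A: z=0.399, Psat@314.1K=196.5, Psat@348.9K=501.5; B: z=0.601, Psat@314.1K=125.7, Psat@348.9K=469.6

Dew-point temperature: Σzᵢ·P/Pᵢˢᵃᵗ(T) = 1. Interpolate ln Pᵢˢᵃᵗ = aᵢ + bᵢ/T.
  T = 314.1 K: ΣzᵢP/Pᵢˢᵃᵗ = 2.5353
  T = 348.9 K: ΣzᵢP/Pᵢˢᵃᵗ = 0.7725
  T = 331.5 K: ΣzᵢP/Pᵢˢᵃᵗ = 1.3510
  T = 340.2 K: ΣzᵢP/Pᵢˢᵃᵗ = 1.0133
  T = 344.5 K: ΣzᵢP/Pᵢˢᵃᵗ = 0.8844
  T = 342.4 K: ΣzᵢP/Pᵢˢᵃᵗ = 0.9447
Interpolating between 340.2 K and 342.4 K gives T ≈ 340.6 K.

T = 340.6 K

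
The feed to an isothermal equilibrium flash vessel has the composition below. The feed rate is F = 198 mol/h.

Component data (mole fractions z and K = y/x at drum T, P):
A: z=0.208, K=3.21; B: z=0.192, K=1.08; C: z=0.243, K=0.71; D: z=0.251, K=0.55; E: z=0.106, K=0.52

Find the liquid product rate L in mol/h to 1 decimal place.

L = 128.5 mol/h

Let β = V/F and solve Σ zᵢ(Kᵢ−1)/(1+β(Kᵢ−1)) = 0.
Check two-phase: ΣzᵢKᵢ = 1.241 > 1 and Σzᵢ/Kᵢ = 1.245 > 1, so g(0) = 0.241 > 0 and g(1) = -0.245 < 0.
Newton–Raphson from β = 0.43:
  β = 0.430: g = -0.0341, g' = -0.412 → β = 0.347
  β = 0.347: g = 0.0018, g' = -0.458 → β = 0.351
Converged at β = 0.351.
Then V = β·F = 0.3511·198 = 69.5 mol/h and L = F − V = 128.5 mol/h.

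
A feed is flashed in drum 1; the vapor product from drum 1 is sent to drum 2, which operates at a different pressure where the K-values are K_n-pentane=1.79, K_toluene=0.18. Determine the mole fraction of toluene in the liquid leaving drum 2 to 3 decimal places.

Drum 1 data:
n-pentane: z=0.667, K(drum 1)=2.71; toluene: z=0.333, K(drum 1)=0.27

Drum 1:
Rachford–Rice: g(ψ₁) = Σ zᵢ(Kᵢ−1)/(1+ψ₁(Kᵢ−1)) = 0.
Feasibility: ΣzᵢKᵢ = 1.897, Σzᵢ/Kᵢ = 1.479 — both > 1, two phases present.
Binary case is linear: z₁(K₁−1)(1+ψ₁(K₂−1)) + z₂(K₂−1)(1+ψ₁(K₁−1)) = 0
⇒ ψ₁ = [z₁(K₁−1)+z₂(K₂−1)] / [−(K₁−1)(K₂−1)] = 0.8975/1.2483 = 0.719
Drum-1 compositions:
  n-pentane: x = 0.299, y = 0.811
  toluene: x = 0.701, y = 0.189
Drum-2 feed = drum-1 vapor: z₂ = (0.8108, 0.1892).
Drum 2:
Rachford–Rice: g(ψ₂) = Σ zᵢ(Kᵢ−1)/(1+ψ₂(Kᵢ−1)) = 0.
Check two-phase: ΣzᵢKᵢ = 1.485 > 1 and Σzᵢ/Kᵢ = 1.504 > 1, so g(0) = 0.485 > 0 and g(1) = -0.504 < 0.
Iterate (Newton) starting at ψ₂ = 0.39:
  ψ₂ = 0.390: g = 0.2615, g' = -0.571 → ψ₂ = 0.848
  ψ₂ = 0.848: g = -0.1262, g' = -1.554 → ψ₂ = 0.767
  ψ₂ = 0.767: g = -0.0194, g' = -1.121 → ψ₂ = 0.750
  ψ₂ = 0.750: g = -0.0006, g' = -1.057 → ψ₂ = 0.749
Converged at ψ₂ = 0.749.
  n-pentane: x = 0.509, y = 0.912
  toluene: x = 0.491, y = 0.088

x_toluene (drum 2) = 0.491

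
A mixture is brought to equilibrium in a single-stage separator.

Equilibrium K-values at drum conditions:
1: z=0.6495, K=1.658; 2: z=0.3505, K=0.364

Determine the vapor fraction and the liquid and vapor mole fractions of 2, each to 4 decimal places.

Iterate (Newton) starting at ψ = 0.51:
  ψ = 0.5100: g = -0.00995, g' = -0.4682 → ψ = 0.4888
  ψ = 0.4888: g = -0.00009, g' = -0.4595 → ψ = 0.4886
Converged at ψ = 0.4886.
Compositions from xᵢ = zᵢ/(1+ψ(Kᵢ−1)), yᵢ = Kᵢxᵢ:
  1: x = 0.4915, y = 0.8149
  2: x = 0.5085, y = 0.1851

ψ = 0.4886, x_2 = 0.5085, y_2 = 0.1851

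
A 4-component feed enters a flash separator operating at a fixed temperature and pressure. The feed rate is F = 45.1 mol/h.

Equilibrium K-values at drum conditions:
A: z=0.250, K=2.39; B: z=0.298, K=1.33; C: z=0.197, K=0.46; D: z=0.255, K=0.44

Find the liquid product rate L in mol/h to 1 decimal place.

L = 28.0 mol/h

Let β = V/F and solve Σ zᵢ(Kᵢ−1)/(1+β(Kᵢ−1)) = 0.
Feasibility: ΣzᵢKᵢ = 1.197, Σzᵢ/Kᵢ = 1.336 — both > 1, two phases present.
Newton iteration, β⁰ = 0.5:
  β = 0.500: g = -0.0546, g' = -0.454 → β = 0.380
  β = 0.380: g = -0.0003, g' = -0.452 → β = 0.379
Converged at β = 0.379.
Then V = β·F = 0.3790·45.1 = 17.1 mol/h and L = F − V = 28.0 mol/h.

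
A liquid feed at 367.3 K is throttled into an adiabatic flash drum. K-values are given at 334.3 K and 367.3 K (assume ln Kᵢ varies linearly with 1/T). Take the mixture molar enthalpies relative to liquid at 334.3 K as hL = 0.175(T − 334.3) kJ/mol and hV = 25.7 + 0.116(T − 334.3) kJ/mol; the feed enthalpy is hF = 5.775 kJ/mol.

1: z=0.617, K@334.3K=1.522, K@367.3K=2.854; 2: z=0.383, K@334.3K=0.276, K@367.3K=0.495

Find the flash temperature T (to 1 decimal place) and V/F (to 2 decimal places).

Adiabatic flash: solve Rachford–Rice at each trial T, then check hF = ψ·hV(T) + (1−ψ)·hL(T).
  T = 334.3 K: K = (1.522, 0.276), RR gives ψ = 0.118, H_out = 3.045 kJ/mol
  T = 367.3 K: K = (2.854, 0.495), RR gives ψ = 1.000, H_out = 29.528 kJ/mol
  T = 350.8 K: K = (2.115, 0.375), RR gives ψ = 0.643, H_out = 18.795 kJ/mol
  T = 342.6 K: K = (1.803, 0.323), RR gives ψ = 0.435, H_out = 12.410 kJ/mol
  T = 338.5 K: K = (1.660, 0.299), RR gives ψ = 0.300, H_out = 8.374 kJ/mol
  T = 336.4 K: K = (1.590, 0.287), RR gives ψ = 0.217, H_out = 5.909 kJ/mol
Linear interpolation between T = 334.3 (H_out = 3.045) and T = 336.4 (H_out = 5.909) on hF = 5.775 gives T ≈ 336.3 K, at which ψ = 0.21.

T = 336.3 K, V/F = 0.21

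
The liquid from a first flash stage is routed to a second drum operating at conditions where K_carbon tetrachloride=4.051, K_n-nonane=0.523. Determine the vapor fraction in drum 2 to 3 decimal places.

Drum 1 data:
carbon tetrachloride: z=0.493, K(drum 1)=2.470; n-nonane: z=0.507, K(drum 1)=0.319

V/F (drum 2) = 0.440

Drum 1:
Binary case is linear: z₁(K₁−1)(1+ψ₁(K₂−1)) + z₂(K₂−1)(1+ψ₁(K₁−1)) = 0
⇒ ψ₁ = [z₁(K₁−1)+z₂(K₂−1)] / [−(K₁−1)(K₂−1)] = 0.3794/1.0011 = 0.379
Drum-1 compositions:
  carbon tetrachloride: x = 0.317, y = 0.782
  n-nonane: x = 0.683, y = 0.218
Drum-2 feed = drum-1 liquid: z₂ = (0.3166, 0.6834).
Drum 2:
Binary case is linear: z₁(K₁−1)(1+ψ₂(K₂−1)) + z₂(K₂−1)(1+ψ₂(K₁−1)) = 0
⇒ ψ₂ = [z₁(K₁−1)+z₂(K₂−1)] / [−(K₁−1)(K₂−1)] = 0.6400/1.4553 = 0.440
  carbon tetrachloride: x = 0.135, y = 0.548
  n-nonane: x = 0.865, y = 0.452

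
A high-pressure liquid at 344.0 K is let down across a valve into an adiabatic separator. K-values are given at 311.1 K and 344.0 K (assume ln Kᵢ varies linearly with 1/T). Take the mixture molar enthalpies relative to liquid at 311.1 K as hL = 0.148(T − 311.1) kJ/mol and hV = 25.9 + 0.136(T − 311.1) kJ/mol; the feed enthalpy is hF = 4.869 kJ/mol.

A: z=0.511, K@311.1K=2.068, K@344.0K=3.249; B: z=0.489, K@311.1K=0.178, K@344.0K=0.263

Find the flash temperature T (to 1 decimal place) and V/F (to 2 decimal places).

Adiabatic flash: solve Rachford–Rice at each trial T, then check hF = ψ·hV(T) + (1−ψ)·hL(T).
  T = 311.1 K: K = (2.068, 0.178), RR gives ψ = 0.164, H_out = 4.242 kJ/mol
  T = 344.0 K: K = (3.249, 0.263), RR gives ψ = 0.476, H_out = 17.008 kJ/mol
  T = 327.6 K: K = (2.623, 0.219), RR gives ψ = 0.353, H_out = 11.509 kJ/mol
  T = 319.4 K: K = (2.338, 0.198), RR gives ψ = 0.272, H_out = 8.237 kJ/mol
  T = 315.2 K: K = (2.199, 0.188), RR gives ψ = 0.221, H_out = 6.327 kJ/mol
  T = 313.1 K: K = (2.131, 0.183), RR gives ψ = 0.193, H_out = 5.290 kJ/mol
Linear interpolation between T = 311.1 (H_out = 4.242) and T = 313.1 (H_out = 5.290) on hF = 4.869 gives T ≈ 312.3 K, at which ψ = 0.18.

T = 312.3 K, V/F = 0.18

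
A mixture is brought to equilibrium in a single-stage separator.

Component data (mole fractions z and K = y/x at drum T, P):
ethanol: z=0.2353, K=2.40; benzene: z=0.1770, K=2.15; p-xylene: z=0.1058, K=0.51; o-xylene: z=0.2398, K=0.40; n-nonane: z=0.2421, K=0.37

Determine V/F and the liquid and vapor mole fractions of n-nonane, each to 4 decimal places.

V/F = 0.2394, x_n-nonane = 0.2851, y_n-nonane = 0.1055

Material balance + equilibrium reduce to Σ zᵢ(Kᵢ−1)/(1+V/F(Kᵢ−1)) = 0.
Check two-phase: ΣzᵢKᵢ = 1.1847 > 1 and Σzᵢ/Kᵢ = 1.6416 > 1, so g(0) = 0.1847 > 0 and g(1) = -0.6416 < 0.
Newton iteration, V/F⁰ = 0.5:
  V/F = 0.5000: g = -0.17385, g' = -0.6795 → V/F = 0.2441
  V/F = 0.2441: g = -0.00327, g' = -0.6843 → V/F = 0.2394
Converged at V/F = 0.2394.
Compositions from xᵢ = zᵢ/(1+V/F(Kᵢ−1)), yᵢ = Kᵢxᵢ:
  ethanol: x = 0.1762, y = 0.4230
  benzene: x = 0.1388, y = 0.2984
  p-xylene: x = 0.1199, y = 0.0611
  o-xylene: x = 0.2800, y = 0.1120
  n-nonane: x = 0.2851, y = 0.1055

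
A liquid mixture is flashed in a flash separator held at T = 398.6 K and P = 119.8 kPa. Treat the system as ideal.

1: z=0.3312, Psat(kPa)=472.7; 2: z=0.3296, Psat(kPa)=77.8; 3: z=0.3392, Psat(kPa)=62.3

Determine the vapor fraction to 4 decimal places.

Raoult's law: Kᵢ = Pᵢˢᵃᵗ/P = Pᵢˢᵃᵗ/119.8.
  K_1 = 472.7/119.8 = 3.945743, K_2 = 77.8/119.8 = 0.649416, K_3 = 62.3/119.8 = 0.520033
Rachford–Rice: g(ψ) = Σ zᵢ(Kᵢ−1)/(1+ψ(Kᵢ−1)) = 0.
g(0) = ΣzᵢKᵢ − 1 = 0.6973 and g(1) = 1 − Σzᵢ/Kᵢ = -0.2437, so a root lies in (0, 1).
Iterate (Newton) starting at ψ = 0.39:
  ψ = 0.3900: g = 0.11987, g' = -0.7950 → ψ = 0.5408
  ψ = 0.5408: g = 0.01380, g' = -0.6316 → ψ = 0.5626
  ψ = 0.5626: g = 0.00017, g' = -0.6165 → ψ = 0.5629
Converged at ψ = 0.5629.

ψ = 0.5629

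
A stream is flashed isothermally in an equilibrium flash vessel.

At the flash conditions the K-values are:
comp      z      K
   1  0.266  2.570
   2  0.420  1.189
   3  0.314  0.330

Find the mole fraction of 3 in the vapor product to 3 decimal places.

Rachford–Rice: g(V/F) = Σ zᵢ(Kᵢ−1)/(1+V/F(Kᵢ−1)) = 0.
Feasibility: ΣzᵢKᵢ = 1.287, Σzᵢ/Kᵢ = 1.408 — both > 1, two phases present.
Newton–Raphson from V/F = 0.5:
  V/F = 0.500: g = -0.0099, g' = -0.537 → V/F = 0.482
Converged at V/F = 0.482.
Compositions from xᵢ = zᵢ/(1+V/F(Kᵢ−1)), yᵢ = Kᵢxᵢ:
  1: x = 0.151, y = 0.389
  2: x = 0.385, y = 0.458
  3: x = 0.464, y = 0.153

y_3 = 0.153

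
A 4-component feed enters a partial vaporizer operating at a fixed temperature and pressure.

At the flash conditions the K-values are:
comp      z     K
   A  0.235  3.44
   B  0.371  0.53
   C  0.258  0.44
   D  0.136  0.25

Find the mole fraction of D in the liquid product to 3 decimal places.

Material balance + equilibrium reduce to Σ zᵢ(Kᵢ−1)/(1+V/F(Kᵢ−1)) = 0.
Check two-phase: ΣzᵢKᵢ = 1.153 > 1 and Σzᵢ/Kᵢ = 1.899 > 1, so g(0) = 0.153 > 0 and g(1) = -0.899 < 0.
Newton iteration, V/F⁰ = 0.5:
  V/F = 0.500: g = -0.3335, g' = -0.776 → V/F = 0.070
  V/F = 0.070: g = 0.0513, g' = -1.281 → V/F = 0.110
  V/F = 0.110: g = 0.0029, g' = -1.143 → V/F = 0.113
Converged at V/F = 0.113.
Compositions from xᵢ = zᵢ/(1+V/F(Kᵢ−1)), yᵢ = Kᵢxᵢ:
  A: x = 0.184, y = 0.634
  B: x = 0.392, y = 0.208
  C: x = 0.275, y = 0.121
  D: x = 0.149, y = 0.037

x_D = 0.149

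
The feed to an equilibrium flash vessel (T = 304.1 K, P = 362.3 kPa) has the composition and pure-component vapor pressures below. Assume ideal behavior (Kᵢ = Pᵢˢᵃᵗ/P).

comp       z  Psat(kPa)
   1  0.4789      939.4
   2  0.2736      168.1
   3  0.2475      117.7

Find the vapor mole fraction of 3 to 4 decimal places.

y_3 = 0.1171

Raoult's law: Kᵢ = Pᵢˢᵃᵗ/P = Pᵢˢᵃᵗ/362.3.
  K_1 = 939.4/362.3 = 2.592879, K_2 = 168.1/362.3 = 0.463980, K_3 = 117.7/362.3 = 0.324869
Newton–Raphson from V/F = 0.49:
  V/F = 0.4900: g = -0.02016, g' = -0.7798 → V/F = 0.4641
Converged at V/F = 0.4641.
Compositions from xᵢ = zᵢ/(1+V/F(Kᵢ−1)), yᵢ = Kᵢxᵢ:
  1: x = 0.2753, y = 0.7139
  2: x = 0.3642, y = 0.1690
  3: x = 0.3605, y = 0.1171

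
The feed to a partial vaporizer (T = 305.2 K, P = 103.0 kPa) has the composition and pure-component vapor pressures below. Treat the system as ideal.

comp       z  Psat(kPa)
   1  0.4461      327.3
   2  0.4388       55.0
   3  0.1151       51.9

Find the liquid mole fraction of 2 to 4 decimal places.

Raoult's law: Kᵢ = Pᵢˢᵃᵗ/P = Pᵢˢᵃᵗ/103.0.
  K_1 = 327.3/103.0 = 3.177670, K_2 = 55.0/103.0 = 0.533981, K_3 = 51.9/103.0 = 0.503883
Let β = V/F and solve Σ zᵢ(Kᵢ−1)/(1+β(Kᵢ−1)) = 0.
Check two-phase: ΣzᵢKᵢ = 1.7099 > 1 and Σzᵢ/Kᵢ = 1.1906 > 1, so g(0) = 0.7099 > 0 and g(1) = -0.1906 < 0.
Newton–Raphson from β = 0.56:
  β = 0.5600: g = 0.08192, g' = -0.6582 → β = 0.6845
  β = 0.6845: g = 0.00333, g' = -0.6115 → β = 0.6899
Converged at β = 0.6899.
Compositions from xᵢ = zᵢ/(1+β(Kᵢ−1)), yᵢ = Kᵢxᵢ:
  1: x = 0.1783, y = 0.5665
  2: x = 0.6467, y = 0.3453
  3: x = 0.1750, y = 0.0882

x_2 = 0.6467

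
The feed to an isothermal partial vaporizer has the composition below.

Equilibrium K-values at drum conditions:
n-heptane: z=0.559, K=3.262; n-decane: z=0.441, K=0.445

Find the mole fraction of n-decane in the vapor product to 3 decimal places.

y_n-decane = 0.357

Material balance + equilibrium reduce to Σ zᵢ(Kᵢ−1)/(1+ψ(Kᵢ−1)) = 0.
Check two-phase: ΣzᵢKᵢ = 2.020 > 1 and Σzᵢ/Kᵢ = 1.162 > 1, so g(0) = 1.020 > 0 and g(1) = -0.162 < 0.
Binary case is linear: z₁(K₁−1)(1+ψ(K₂−1)) + z₂(K₂−1)(1+ψ(K₁−1)) = 0
⇒ ψ = [z₁(K₁−1)+z₂(K₂−1)] / [−(K₁−1)(K₂−1)] = 1.0197/1.2554 = 0.812
Compositions from xᵢ = zᵢ/(1+ψ(Kᵢ−1)), yᵢ = Kᵢxᵢ:
  n-heptane: x = 0.197, y = 0.643
  n-decane: x = 0.803, y = 0.357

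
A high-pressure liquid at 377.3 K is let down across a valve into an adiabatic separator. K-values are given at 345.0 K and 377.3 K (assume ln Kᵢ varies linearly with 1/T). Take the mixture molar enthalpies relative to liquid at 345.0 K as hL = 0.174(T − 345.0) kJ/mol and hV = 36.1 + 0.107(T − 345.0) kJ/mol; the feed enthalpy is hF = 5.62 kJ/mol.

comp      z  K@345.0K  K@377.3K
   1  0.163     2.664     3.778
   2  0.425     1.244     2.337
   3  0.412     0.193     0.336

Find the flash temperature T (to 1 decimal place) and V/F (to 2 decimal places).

T = 348.4 K, V/F = 0.14

Adiabatic flash: solve Rachford–Rice at each trial T, then check hF = ψ·hV(T) + (1−ψ)·hL(T).
  T = 345.0 K: K = (2.664, 1.244, 0.193), RR gives ψ = 0.059, H_out = 2.135 kJ/mol
  T = 377.3 K: K = (3.778, 2.337, 0.336), RR gives ψ = 0.633, H_out = 27.101 kJ/mol
  T = 361.1 K: K = (3.196, 1.728, 0.258), RR gives ψ = 0.394, H_out = 16.595 kJ/mol
  T = 353.1 K: K = (2.925, 1.473, 0.224), RR gives ψ = 0.243, H_out = 10.052 kJ/mol
  T = 349.1 K: K = (2.795, 1.356, 0.208), RR gives ψ = 0.156, H_out = 6.296 kJ/mol
  T = 347.1 K: K = (2.731, 1.301, 0.201), RR gives ψ = 0.109, H_out = 4.302 kJ/mol
Linear interpolation between T = 347.1 (H_out = 4.302) and T = 349.1 (H_out = 6.296) on hF = 5.62 gives T ≈ 348.4 K, at which ψ = 0.14.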